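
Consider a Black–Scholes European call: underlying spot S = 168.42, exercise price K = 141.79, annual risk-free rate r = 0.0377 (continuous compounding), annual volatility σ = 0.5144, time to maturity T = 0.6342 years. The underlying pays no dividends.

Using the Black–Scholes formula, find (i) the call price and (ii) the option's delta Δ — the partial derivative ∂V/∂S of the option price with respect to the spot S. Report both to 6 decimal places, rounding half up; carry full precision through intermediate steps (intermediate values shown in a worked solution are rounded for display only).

price = 42.638071
Δ = 0.752803

σ√T = 0.5144·√0.6342 = 0.409651
d₁ = (ln(S/K) + (r+σ²/2)T) / (σ√T) = (ln(168.42/141.79) + (0.0377+0.5144²/2)·0.6342) / 0.409651 = (0.172114 + 0.107816) / 0.409651 = 0.683338
d₂ = d₁ − σ√T = 0.683338 − 0.409651 = 0.273687
e^{−rT} = e^{−0.0377·0.6342} = 0.976374
N(d₁) = 0.752803,  N(d₂) = 0.607837
Call price V = S·N(d₁) − K·e^{−rT}·N(d₂) = 126.787137 − 84.149066 = 42.638071
Δ = N(d₁) = 0.752803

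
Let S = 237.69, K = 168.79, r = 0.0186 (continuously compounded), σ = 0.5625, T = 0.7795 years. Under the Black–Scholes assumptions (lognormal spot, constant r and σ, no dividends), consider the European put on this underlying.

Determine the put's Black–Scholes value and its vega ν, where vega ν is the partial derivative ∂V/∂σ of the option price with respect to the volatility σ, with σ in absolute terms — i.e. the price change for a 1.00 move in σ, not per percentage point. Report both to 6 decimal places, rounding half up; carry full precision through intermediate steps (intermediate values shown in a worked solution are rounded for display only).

σ√T = 0.5625·√0.7795 = 0.496627
d₁ = (ln(S/K) + (r+σ²/2)T) / (σ√T) = (ln(237.69/168.79) + (0.0186+0.5625²/2)·0.7795) / 0.496627 = (0.342312 + 0.137818) / 0.496627 = 0.966781
d₂ = d₁ − σ√T = 0.966781 − 0.496627 = 0.470154
e^{−rT} = e^{−0.0186·0.7795} = 0.985606
N(−d₁) = 0.166827,  N(−d₂) = 0.319122
Put price V = K·e^{−rT}·N(−d₂) − S·N(−d₁) = 53.089351 − 39.653033 = 13.436317
φ(d₁) = (1/√(2π))·e^{−d₁²/2} = 0.250006
ν = S·φ(d₁)·√T = 52.464901

price = 13.436317
ν = 52.464901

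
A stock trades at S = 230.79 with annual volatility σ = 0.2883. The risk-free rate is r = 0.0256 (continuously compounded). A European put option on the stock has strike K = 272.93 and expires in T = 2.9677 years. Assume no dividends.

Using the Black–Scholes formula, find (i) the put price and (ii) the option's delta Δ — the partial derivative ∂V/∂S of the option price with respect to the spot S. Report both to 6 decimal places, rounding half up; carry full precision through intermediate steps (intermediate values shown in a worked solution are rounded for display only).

σ√T = 0.2883·√2.9677 = 0.496655
d₁ = (ln(S/K) + (r+σ²/2)T) / (σ√T) = (ln(230.79/272.93) + (0.0256+0.2883²/2)·2.9677) / 0.496655 = (-0.167707 + 0.199306) / 0.496655 = 0.063624
d₂ = d₁ − σ√T = 0.063624 − 0.496655 = -0.433031
e^{−rT} = e^{−0.0256·2.9677} = 0.926841
N(−d₁) = 0.474635,  N(−d₂) = 0.667504
Put price V = K·e^{−rT}·N(−d₂) − S·N(−d₁) = 168.853632 − 109.541004 = 59.312628
Δ = −N(−d₁) = -0.474635

price = 59.312628
Δ = -0.474635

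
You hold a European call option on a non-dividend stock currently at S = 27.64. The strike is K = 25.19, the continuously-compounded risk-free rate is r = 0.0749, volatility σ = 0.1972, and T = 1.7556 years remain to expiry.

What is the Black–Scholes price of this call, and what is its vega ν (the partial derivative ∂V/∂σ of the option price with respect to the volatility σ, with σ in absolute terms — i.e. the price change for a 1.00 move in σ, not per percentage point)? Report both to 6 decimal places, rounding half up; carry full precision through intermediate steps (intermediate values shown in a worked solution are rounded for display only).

price = 6.249409
ν = 8.957981

σ√T = 0.1972·√1.7556 = 0.261288
d₁ = (ln(S/K) + (r+σ²/2)T) / (σ√T) = (ln(27.64/25.19) + (0.0749+0.1972²/2)·1.7556) / 0.261288 = (0.092817 + 0.165630) / 0.261288 = 0.989127
d₂ = d₁ − σ√T = 0.989127 − 0.261288 = 0.727839
e^{−rT} = e^{−0.0749·1.7556} = 0.876784
N(d₁) = 0.838699,  N(d₂) = 0.766644
Call price V = S·N(d₁) − K·e^{−rT}·N(d₂) = 23.181653 − 16.932243 = 6.249409
φ(d₁) = (1/√(2π))·e^{−d₁²/2} = 0.244602
ν = S·φ(d₁)·√T = 8.957981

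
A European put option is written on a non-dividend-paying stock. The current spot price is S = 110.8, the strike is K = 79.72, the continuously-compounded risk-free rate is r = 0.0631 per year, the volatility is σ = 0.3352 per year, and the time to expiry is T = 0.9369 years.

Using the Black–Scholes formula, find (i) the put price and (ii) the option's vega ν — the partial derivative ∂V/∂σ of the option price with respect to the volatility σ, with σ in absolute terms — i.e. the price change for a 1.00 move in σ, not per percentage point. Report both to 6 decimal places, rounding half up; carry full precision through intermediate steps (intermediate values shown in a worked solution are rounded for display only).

σ√T = 0.3352·√0.9369 = 0.324452
d₁ = (ln(S/K) + (r+σ²/2)T) / (σ√T) = (ln(110.8/79.72) + (0.0631+0.3352²/2)·0.9369) / 0.324452 = (0.329206 + 0.111753) / 0.324452 = 1.359089
d₂ = d₁ − σ√T = 1.359089 − 0.324452 = 1.034637
e^{−rT} = e^{−0.0631·0.9369} = 0.942595
N(−d₁) = 0.087059,  N(−d₂) = 0.150419
Put price V = K·e^{−rT}·N(−d₂) − S·N(−d₁) = 11.303061 − 9.646162 = 1.656899
φ(d₁) = (1/√(2π))·e^{−d₁²/2} = 0.158421
ν = S·φ(d₁)·√T = 16.990216

price = 1.656899
ν = 16.990216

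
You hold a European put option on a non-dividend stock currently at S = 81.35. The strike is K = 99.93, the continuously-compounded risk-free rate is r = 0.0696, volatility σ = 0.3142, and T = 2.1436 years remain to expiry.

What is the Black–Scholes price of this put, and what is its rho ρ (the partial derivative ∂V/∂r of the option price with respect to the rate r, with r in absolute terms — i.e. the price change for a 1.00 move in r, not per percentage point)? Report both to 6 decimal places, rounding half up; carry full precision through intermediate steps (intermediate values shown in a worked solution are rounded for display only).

σ√T = 0.3142·√2.1436 = 0.460021
d₁ = (ln(S/K) + (r+σ²/2)T) / (σ√T) = (ln(81.35/99.93) + (0.0696+0.3142²/2)·2.1436) / 0.460021 = (-0.205709 + 0.255004) / 0.460021 = 0.107159
d₂ = d₁ − σ√T = 0.107159 − 0.460021 = -0.352863
e^{−rT} = e^{−0.0696·2.1436} = 0.861402
N(−d₁) = 0.457332,  N(−d₂) = 0.637904
Put price V = K·e^{−rT}·N(−d₂) − S·N(−d₁) = 54.910709 − 37.203920 = 17.706789
ρ = −K·T·e^{−rT}·N(−d₂) = -117.706596

price = 17.706789
ρ = -117.706596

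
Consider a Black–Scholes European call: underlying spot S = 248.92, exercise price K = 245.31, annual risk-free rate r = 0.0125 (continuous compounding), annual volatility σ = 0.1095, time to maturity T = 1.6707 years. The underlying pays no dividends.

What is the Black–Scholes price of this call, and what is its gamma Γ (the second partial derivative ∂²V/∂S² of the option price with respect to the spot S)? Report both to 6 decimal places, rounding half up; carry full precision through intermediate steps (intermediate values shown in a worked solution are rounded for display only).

σ√T = 0.1095·√1.6707 = 0.141535
d₁ = (ln(S/K) + (r+σ²/2)T) / (σ√T) = (ln(248.92/245.31) + (0.0125+0.1095²/2)·1.6707) / 0.141535 = (0.014609 + 0.030900) / 0.141535 = 0.321537
d₂ = d₁ − σ√T = 0.321537 − 0.141535 = 0.180002
e^{−rT} = e^{−0.0125·1.6707} = 0.979333
N(d₁) = 0.626098,  N(d₂) = 0.571424
Call price V = S·N(d₁) − K·e^{−rT}·N(d₂) = 155.848353 − 137.279086 = 18.569267
φ(d₁) = (1/√(2π))·e^{−d₁²/2} = 0.378844
Γ = φ(d₁) / (S·σ·√T) = 0.010753

price = 18.569267
Γ = 0.010753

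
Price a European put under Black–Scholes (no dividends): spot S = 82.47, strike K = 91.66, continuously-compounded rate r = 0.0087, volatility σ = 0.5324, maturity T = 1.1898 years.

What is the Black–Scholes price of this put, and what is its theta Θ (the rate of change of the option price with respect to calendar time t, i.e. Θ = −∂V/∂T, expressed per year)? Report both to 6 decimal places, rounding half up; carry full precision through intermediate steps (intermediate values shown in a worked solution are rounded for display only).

price = 24.164546
Θ = -7.432612

σ√T = 0.5324·√1.1898 = 0.580731
d₁ = (ln(S/K) + (r+σ²/2)T) / (σ√T) = (ln(82.47/91.66) + (0.0087+0.5324²/2)·1.1898) / 0.580731 = (-0.105651 + 0.178976) / 0.580731 = 0.126262
d₂ = d₁ − σ√T = 0.126262 − 0.580731 = -0.454469
e^{−rT} = e^{−0.0087·1.1898} = 0.989702
N(−d₁) = 0.449762,  N(−d₂) = 0.675255
Put price V = K·e^{−rT}·N(−d₂) − S·N(−d₁) = 61.256453 − 37.091907 = 24.164546
φ(d₁) = (1/√(2π))·e^{−d₁²/2} = 0.395775
Θ = −S·φ(d₁)·σ/(2√T) + r·K·e^{−rT}·N(−d₂) = −7.965543 + 0.532931 = -7.432612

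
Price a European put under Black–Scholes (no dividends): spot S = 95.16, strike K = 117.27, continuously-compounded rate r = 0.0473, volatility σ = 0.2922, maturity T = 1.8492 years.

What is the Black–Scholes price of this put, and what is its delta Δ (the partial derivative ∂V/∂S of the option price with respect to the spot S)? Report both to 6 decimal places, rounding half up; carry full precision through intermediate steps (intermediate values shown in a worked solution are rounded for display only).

price = 22.826614
Δ = -0.542598

σ√T = 0.2922·√1.8492 = 0.397349
d₁ = (ln(S/K) + (r+σ²/2)T) / (σ√T) = (ln(95.16/117.27) + (0.0473+0.2922²/2)·1.8492) / 0.397349 = (-0.208919 + 0.166410) / 0.397349 = -0.106982
d₂ = d₁ − σ√T = -0.106982 − 0.397349 = -0.504331
e^{−rT} = e^{−0.0473·1.8492} = 0.916249
N(−d₁) = 0.542598,  N(−d₂) = 0.692985
Put price V = K·e^{−rT}·N(−d₂) − S·N(−d₁) = 74.460257 − 51.633642 = 22.826614
Δ = −N(−d₁) = -0.542598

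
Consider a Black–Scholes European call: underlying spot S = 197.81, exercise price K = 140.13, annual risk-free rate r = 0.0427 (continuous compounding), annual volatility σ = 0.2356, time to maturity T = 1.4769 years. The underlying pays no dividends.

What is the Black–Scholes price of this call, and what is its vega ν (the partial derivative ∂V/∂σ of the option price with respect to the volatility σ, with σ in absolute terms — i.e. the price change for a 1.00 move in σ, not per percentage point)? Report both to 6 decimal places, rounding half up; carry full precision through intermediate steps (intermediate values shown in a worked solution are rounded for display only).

σ√T = 0.2356·√1.4769 = 0.286319
d₁ = (ln(S/K) + (r+σ²/2)T) / (σ√T) = (ln(197.81/140.13) + (0.0427+0.2356²/2)·1.4769) / 0.286319 = (0.344736 + 0.104053) / 0.286319 = 1.567443
d₂ = d₁ − σ√T = 1.567443 − 0.286319 = 1.281124
e^{−rT} = e^{−0.0427·1.4769} = 0.938884
N(d₁) = 0.941494,  N(d₂) = 0.899925
Call price V = S·N(d₁) − K·e^{−rT}·N(d₂) = 186.237014 − 118.399319 = 67.837695
φ(d₁) = (1/√(2π))·e^{−d₁²/2} = 0.116790
ν = S·φ(d₁)·√T = 28.075632

price = 67.837695
ν = 28.075632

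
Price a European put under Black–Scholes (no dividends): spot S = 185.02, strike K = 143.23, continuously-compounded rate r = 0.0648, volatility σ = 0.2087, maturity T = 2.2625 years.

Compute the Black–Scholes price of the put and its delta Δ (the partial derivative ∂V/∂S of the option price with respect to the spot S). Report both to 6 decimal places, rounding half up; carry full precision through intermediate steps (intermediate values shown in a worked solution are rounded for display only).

price = 2.224586
Δ = -0.075000

σ√T = 0.2087·√2.2625 = 0.313918
d₁ = (ln(S/K) + (r+σ²/2)T) / (σ√T) = (ln(185.02/143.23) + (0.0648+0.2087²/2)·2.2625) / 0.313918 = (0.256012 + 0.195882) / 0.313918 = 1.439529
d₂ = d₁ − σ√T = 1.439529 − 0.313918 = 1.125610
e^{−rT} = e^{−0.0648·2.2625} = 0.863631
N(−d₁) = 0.075000,  N(−d₂) = 0.130165
Put price V = K·e^{−rT}·N(−d₂) − S·N(−d₁) = 16.101154 − 13.876568 = 2.224586
Δ = −N(−d₁) = -0.075000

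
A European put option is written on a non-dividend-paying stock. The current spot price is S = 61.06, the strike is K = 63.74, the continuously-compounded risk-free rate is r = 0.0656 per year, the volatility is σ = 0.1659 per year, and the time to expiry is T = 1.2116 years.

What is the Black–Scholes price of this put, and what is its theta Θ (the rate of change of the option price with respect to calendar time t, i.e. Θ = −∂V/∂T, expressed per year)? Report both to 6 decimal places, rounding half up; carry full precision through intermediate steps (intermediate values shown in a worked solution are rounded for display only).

price = 3.354168
Θ = 0.004334

σ√T = 0.1659·√1.2116 = 0.182611
d₁ = (ln(S/K) + (r+σ²/2)T) / (σ√T) = (ln(61.06/63.74) + (0.0656+0.1659²/2)·1.2116) / 0.182611 = (-0.042955 + 0.096154) / 0.182611 = 0.291325
d₂ = d₁ − σ√T = 0.291325 − 0.182611 = 0.108714
e^{−rT} = e^{−0.0656·1.2116} = 0.923596
N(−d₁) = 0.385402,  N(−d₂) = 0.456715
Put price V = K·e^{−rT}·N(−d₂) − S·N(−d₁) = 26.886786 − 23.532619 = 3.354168
φ(d₁) = (1/√(2π))·e^{−d₁²/2} = 0.382367
Θ = −S·φ(d₁)·σ/(2√T) + r·K·e^{−rT}·N(−d₂) = −1.759440 + 1.763773 = 0.004334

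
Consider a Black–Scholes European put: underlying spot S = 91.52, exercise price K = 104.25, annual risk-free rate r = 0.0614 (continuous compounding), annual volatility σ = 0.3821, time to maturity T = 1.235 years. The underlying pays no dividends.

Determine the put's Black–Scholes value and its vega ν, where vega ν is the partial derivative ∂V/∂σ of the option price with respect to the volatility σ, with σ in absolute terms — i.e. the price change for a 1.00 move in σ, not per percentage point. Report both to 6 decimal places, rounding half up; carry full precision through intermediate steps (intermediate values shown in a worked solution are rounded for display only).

price = 18.504479
ν = 40.431551

σ√T = 0.3821·√1.235 = 0.424630
d₁ = (ln(S/K) + (r+σ²/2)T) / (σ√T) = (ln(91.52/104.25) + (0.0614+0.3821²/2)·1.235) / 0.424630 = (-0.130234 + 0.165984) / 0.424630 = 0.084191
d₂ = d₁ − σ√T = 0.084191 − 0.424630 = -0.340439
e^{−rT} = e^{−0.0614·1.235} = 0.926975
N(−d₁) = 0.466452,  N(−d₂) = 0.633237
Put price V = K·e^{−rT}·N(−d₂) − S·N(−d₁) = 61.194200 − 42.689721 = 18.504479
φ(d₁) = (1/√(2π))·e^{−d₁²/2} = 0.397531
ν = S·φ(d₁)·√T = 40.431551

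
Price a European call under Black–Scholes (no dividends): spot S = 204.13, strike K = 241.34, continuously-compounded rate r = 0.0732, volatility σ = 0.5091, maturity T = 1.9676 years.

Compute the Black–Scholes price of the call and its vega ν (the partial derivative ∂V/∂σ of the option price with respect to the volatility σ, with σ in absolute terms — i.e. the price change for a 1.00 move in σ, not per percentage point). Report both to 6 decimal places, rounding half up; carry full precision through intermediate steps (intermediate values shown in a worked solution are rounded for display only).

σ√T = 0.5091·√1.9676 = 0.714121
d₁ = (ln(S/K) + (r+σ²/2)T) / (σ√T) = (ln(204.13/241.34) + (0.0732+0.5091²/2)·1.9676) / 0.714121 = (-0.167450 + 0.399012) / 0.714121 = 0.324263
d₂ = d₁ − σ√T = 0.324263 − 0.714121 = -0.389858
e^{−rT} = e^{−0.0732·1.9676} = 0.865863
N(d₁) = 0.627130,  N(d₂) = 0.348321
Call price V = S·N(d₁) − K·e^{−rT}·N(d₂) = 128.016138 − 72.787717 = 55.228420
φ(d₁) = (1/√(2π))·e^{−d₁²/2} = 0.378510
ν = S·φ(d₁)·√T = 108.380979

price = 55.228420
ν = 108.380979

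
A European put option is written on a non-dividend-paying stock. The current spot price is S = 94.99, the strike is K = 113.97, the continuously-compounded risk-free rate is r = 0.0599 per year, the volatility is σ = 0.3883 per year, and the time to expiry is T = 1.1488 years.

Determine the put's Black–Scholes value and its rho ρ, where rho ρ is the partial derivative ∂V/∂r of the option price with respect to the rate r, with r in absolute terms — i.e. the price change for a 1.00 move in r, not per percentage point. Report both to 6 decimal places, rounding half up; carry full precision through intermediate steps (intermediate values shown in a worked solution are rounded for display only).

price = 22.901081
ρ = -83.666616

σ√T = 0.3883·√1.1488 = 0.416188
d₁ = (ln(S/K) + (r+σ²/2)T) / (σ√T) = (ln(94.99/113.97) + (0.0599+0.3883²/2)·1.1488) / 0.416188 = (-0.182164 + 0.155419) / 0.416188 = -0.064260
d₂ = d₁ − σ√T = -0.064260 − 0.416188 = -0.480448
e^{−rT} = e^{−0.0599·1.1488} = 0.933501
N(−d₁) = 0.525618,  N(−d₂) = 0.684546
Put price V = K·e^{−rT}·N(−d₂) − S·N(−d₁) = 72.829575 − 49.928494 = 22.901081
ρ = −K·T·e^{−rT}·N(−d₂) = -83.666616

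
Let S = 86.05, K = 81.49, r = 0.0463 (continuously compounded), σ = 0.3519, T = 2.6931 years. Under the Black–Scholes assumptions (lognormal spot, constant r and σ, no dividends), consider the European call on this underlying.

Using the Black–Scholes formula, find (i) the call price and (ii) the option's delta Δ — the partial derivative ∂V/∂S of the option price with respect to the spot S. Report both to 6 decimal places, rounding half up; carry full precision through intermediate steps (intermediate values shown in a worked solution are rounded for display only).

price = 25.836149
Δ = 0.725396

σ√T = 0.3519·√2.6931 = 0.577491
d₁ = (ln(S/K) + (r+σ²/2)T) / (σ√T) = (ln(86.05/81.49) + (0.0463+0.3519²/2)·2.6931) / 0.577491 = (0.054448 + 0.291439) / 0.577491 = 0.598947
d₂ = d₁ − σ√T = 0.598947 − 0.577491 = 0.021456
e^{−rT} = e^{−0.0463·2.6931} = 0.882770
N(d₁) = 0.725396,  N(d₂) = 0.508559
Call price V = S·N(d₁) − K·e^{−rT}·N(d₂) = 62.420324 − 36.584174 = 25.836149
Δ = N(d₁) = 0.725396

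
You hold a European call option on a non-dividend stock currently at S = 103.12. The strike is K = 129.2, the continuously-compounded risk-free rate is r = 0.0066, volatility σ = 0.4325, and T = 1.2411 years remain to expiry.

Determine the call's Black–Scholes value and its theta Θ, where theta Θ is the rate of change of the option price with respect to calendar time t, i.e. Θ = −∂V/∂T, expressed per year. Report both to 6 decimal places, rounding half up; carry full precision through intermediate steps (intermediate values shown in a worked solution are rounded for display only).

price = 11.649186
Θ = -8.018157

σ√T = 0.4325·√1.2411 = 0.481825
d₁ = (ln(S/K) + (r+σ²/2)T) / (σ√T) = (ln(103.12/129.2) + (0.0066+0.4325²/2)·1.2411) / 0.481825 = (-0.225468 + 0.124269) / 0.481825 = -0.210033
d₂ = d₁ − σ√T = -0.210033 − 0.481825 = -0.691858
e^{−rT} = e^{−0.0066·1.2411} = 0.991842
N(d₁) = 0.416821,  N(d₂) = 0.244513
Call price V = S·N(d₁) − K·e^{−rT}·N(d₂) = 42.982575 − 31.333389 = 11.649186
φ(d₁) = (1/√(2π))·e^{−d₁²/2} = 0.390239
Θ = −S·φ(d₁)·σ/(2√T) − r·K·e^{−rT}·N(d₂) = −7.811357 − 0.206800 = -8.018157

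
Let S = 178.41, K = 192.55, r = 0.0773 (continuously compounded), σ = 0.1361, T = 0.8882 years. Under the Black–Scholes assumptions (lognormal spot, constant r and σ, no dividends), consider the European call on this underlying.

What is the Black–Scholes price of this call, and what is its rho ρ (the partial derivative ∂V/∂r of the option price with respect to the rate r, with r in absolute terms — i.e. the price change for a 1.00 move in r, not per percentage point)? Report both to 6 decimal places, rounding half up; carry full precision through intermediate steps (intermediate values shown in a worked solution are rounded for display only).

σ√T = 0.1361·√0.8882 = 0.128267
d₁ = (ln(S/K) + (r+σ²/2)T) / (σ√T) = (ln(178.41/192.55) + (0.0773+0.1361²/2)·0.8882) / 0.128267 = (-0.076272 + 0.076884) / 0.128267 = 0.004775
d₂ = d₁ − σ√T = 0.004775 − 0.128267 = -0.123492
e^{−rT} = e^{−0.0773·0.8882} = 0.933646
N(d₁) = 0.501905,  N(d₂) = 0.450859
Call price V = S·N(d₁) − K·e^{−rT}·N(d₂) = 89.544837 − 81.052485 = 8.492352
ρ = K·T·e^{−rT}·N(d₂) = 71.990817

price = 8.492352
ρ = 71.990817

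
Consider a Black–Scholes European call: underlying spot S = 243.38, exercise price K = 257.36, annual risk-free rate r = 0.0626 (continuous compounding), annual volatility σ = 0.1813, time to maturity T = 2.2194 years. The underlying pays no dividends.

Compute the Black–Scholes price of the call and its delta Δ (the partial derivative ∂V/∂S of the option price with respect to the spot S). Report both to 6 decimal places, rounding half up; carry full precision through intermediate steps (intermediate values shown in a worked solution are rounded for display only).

price = 35.975084
Δ = 0.670992

σ√T = 0.1813·√2.2194 = 0.270094
d₁ = (ln(S/K) + (r+σ²/2)T) / (σ√T) = (ln(243.38/257.36) + (0.0626+0.1813²/2)·2.2194) / 0.270094 = (-0.055852 + 0.175410) / 0.270094 = 0.442653
d₂ = d₁ − σ√T = 0.442653 − 0.270094 = 0.172558
e^{−rT} = e^{−0.0626·2.2194} = 0.870285
N(d₁) = 0.670992,  N(d₂) = 0.568501
Call price V = S·N(d₁) − K·e^{−rT}·N(d₂) = 163.305929 − 127.330845 = 35.975084
Δ = N(d₁) = 0.670992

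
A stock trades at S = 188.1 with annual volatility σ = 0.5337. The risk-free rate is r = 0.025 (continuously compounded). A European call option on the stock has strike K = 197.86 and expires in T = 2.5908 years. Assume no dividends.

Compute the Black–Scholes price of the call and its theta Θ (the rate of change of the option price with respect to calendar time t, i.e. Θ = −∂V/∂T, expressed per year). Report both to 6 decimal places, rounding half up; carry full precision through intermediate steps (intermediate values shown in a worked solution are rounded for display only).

price = 63.427098
Θ = -12.838268

σ√T = 0.5337·√2.5908 = 0.859042
d₁ = (ln(S/K) + (r+σ²/2)T) / (σ√T) = (ln(188.1/197.86) + (0.025+0.5337²/2)·2.5908) / 0.859042 = (-0.050586 + 0.433746) / 0.859042 = 0.446032
d₂ = d₁ − σ√T = 0.446032 − 0.859042 = -0.413009
e^{−rT} = e^{−0.025·2.5908} = 0.937283
N(d₁) = 0.672213,  N(d₂) = 0.339800
Call price V = S·N(d₁) − K·e^{−rT}·N(d₂) = 126.443267 − 63.016169 = 63.427098
φ(d₁) = (1/√(2π))·e^{−d₁²/2} = 0.361168
Θ = −S·φ(d₁)·σ/(2√T) − r·K·e^{−rT}·N(d₂) = −11.262864 − 1.575404 = -12.838268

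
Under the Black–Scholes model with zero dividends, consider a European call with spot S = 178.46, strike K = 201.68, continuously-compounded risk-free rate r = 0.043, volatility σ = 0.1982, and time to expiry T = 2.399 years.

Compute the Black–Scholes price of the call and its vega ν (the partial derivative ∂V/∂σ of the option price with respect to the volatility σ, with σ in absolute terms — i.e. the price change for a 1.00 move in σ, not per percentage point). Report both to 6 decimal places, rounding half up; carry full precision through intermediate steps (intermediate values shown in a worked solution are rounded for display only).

σ√T = 0.1982·√2.399 = 0.306986
d₁ = (ln(S/K) + (r+σ²/2)T) / (σ√T) = (ln(178.46/201.68) + (0.043+0.1982²/2)·2.399) / 0.306986 = (-0.122318 + 0.150277) / 0.306986 = 0.091077
d₂ = d₁ − σ√T = 0.091077 − 0.306986 = -0.215909
e^{−rT} = e^{−0.043·2.399} = 0.901985
N(d₁) = 0.536284,  N(d₂) = 0.414529
Call price V = S·N(d₁) − K·e^{−rT}·N(d₂) = 95.705312 − 75.408036 = 20.297276
φ(d₁) = (1/√(2π))·e^{−d₁²/2} = 0.397291
ν = S·φ(d₁)·√T = 109.815800

price = 20.297276
ν = 109.815800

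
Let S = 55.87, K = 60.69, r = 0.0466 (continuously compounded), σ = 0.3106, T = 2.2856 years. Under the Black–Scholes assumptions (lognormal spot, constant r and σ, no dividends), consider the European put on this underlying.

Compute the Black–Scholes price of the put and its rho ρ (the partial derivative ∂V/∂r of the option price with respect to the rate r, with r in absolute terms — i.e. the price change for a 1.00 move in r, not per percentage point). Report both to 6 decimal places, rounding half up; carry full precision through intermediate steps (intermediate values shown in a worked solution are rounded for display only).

price = 9.606150
ρ = -71.460747

σ√T = 0.3106·√2.2856 = 0.469571
d₁ = (ln(S/K) + (r+σ²/2)T) / (σ√T) = (ln(55.87/60.69) + (0.0466+0.3106²/2)·2.2856) / 0.469571 = (-0.082751 + 0.216758) / 0.469571 = 0.285380
d₂ = d₁ − σ√T = 0.285380 − 0.469571 = -0.184191
e^{−rT} = e^{−0.0466·2.2856} = 0.898967
N(−d₁) = 0.387677,  N(−d₂) = 0.573068
Put price V = K·e^{−rT}·N(−d₂) − S·N(−d₁) = 31.265640 − 21.659490 = 9.606150
ρ = −K·T·e^{−rT}·N(−d₂) = -71.460747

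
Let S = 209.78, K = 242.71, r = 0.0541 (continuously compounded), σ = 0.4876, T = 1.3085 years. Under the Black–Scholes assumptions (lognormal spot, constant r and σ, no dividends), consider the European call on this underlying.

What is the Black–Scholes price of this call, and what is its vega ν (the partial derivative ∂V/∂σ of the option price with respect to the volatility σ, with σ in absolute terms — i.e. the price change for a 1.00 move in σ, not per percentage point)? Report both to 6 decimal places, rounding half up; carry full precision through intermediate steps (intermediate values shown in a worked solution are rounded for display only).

price = 40.125926
ν = 94.740176

σ√T = 0.4876·√1.3085 = 0.557764
d₁ = (ln(S/K) + (r+σ²/2)T) / (σ√T) = (ln(209.78/242.71) + (0.0541+0.4876²/2)·1.3085) / 0.557764 = (-0.145808 + 0.226340) / 0.557764 = 0.144384
d₂ = d₁ − σ√T = 0.144384 − 0.557764 = -0.413380
e^{−rT} = e^{−0.0541·1.3085} = 0.931658
N(d₁) = 0.557401,  N(d₂) = 0.339664
Call price V = S·N(d₁) − K·e^{−rT}·N(d₂) = 116.931673 − 76.805746 = 40.125926
φ(d₁) = (1/√(2π))·e^{−d₁²/2} = 0.394806
ν = S·φ(d₁)·√T = 94.740176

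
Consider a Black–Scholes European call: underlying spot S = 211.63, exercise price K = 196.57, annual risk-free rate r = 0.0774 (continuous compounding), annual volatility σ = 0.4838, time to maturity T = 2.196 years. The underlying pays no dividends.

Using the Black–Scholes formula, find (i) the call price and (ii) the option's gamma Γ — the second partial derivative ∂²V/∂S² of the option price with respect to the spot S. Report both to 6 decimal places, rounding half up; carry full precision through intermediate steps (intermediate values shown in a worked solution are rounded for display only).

σ√T = 0.4838·√2.196 = 0.716939
d₁ = (ln(S/K) + (r+σ²/2)T) / (σ√T) = (ln(211.63/196.57) + (0.0774+0.4838²/2)·2.196) / 0.716939 = (0.073821 + 0.426971) / 0.716939 = 0.698514
d₂ = d₁ − σ√T = 0.698514 − 0.716939 = -0.018425
e^{−rT} = e^{−0.0774·2.196} = 0.843690
N(d₁) = 0.757572,  N(d₂) = 0.492650
Call price V = S·N(d₁) − K·e^{−rT}·N(d₂) = 160.324992 − 81.703109 = 78.621883
φ(d₁) = (1/√(2π))·e^{−d₁²/2} = 0.312579
Γ = φ(d₁) / (S·σ·√T) = 0.002060

price = 78.621883
Γ = 0.002060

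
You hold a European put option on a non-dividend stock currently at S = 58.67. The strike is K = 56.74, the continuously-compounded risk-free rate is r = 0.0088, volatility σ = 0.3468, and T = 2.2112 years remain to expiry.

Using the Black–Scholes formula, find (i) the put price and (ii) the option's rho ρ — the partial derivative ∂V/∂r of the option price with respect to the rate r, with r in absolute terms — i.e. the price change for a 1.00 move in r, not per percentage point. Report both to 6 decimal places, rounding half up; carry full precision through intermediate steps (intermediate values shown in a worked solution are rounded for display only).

price = 10.178403
ρ = -69.113442

σ√T = 0.3468·√2.2112 = 0.515695
d₁ = (ln(S/K) + (r+σ²/2)T) / (σ√T) = (ln(58.67/56.74) + (0.0088+0.3468²/2)·2.2112) / 0.515695 = (0.033449 + 0.152429) / 0.515695 = 0.360442
d₂ = d₁ − σ√T = 0.360442 − 0.515695 = -0.155253
e^{−rT} = e^{−0.0088·2.2112} = 0.980730
N(−d₁) = 0.359258,  N(−d₂) = 0.561689
Put price V = K·e^{−rT}·N(−d₂) − S·N(−d₁) = 31.256079 − 21.077676 = 10.178403
ρ = −K·T·e^{−rT}·N(−d₂) = -69.113442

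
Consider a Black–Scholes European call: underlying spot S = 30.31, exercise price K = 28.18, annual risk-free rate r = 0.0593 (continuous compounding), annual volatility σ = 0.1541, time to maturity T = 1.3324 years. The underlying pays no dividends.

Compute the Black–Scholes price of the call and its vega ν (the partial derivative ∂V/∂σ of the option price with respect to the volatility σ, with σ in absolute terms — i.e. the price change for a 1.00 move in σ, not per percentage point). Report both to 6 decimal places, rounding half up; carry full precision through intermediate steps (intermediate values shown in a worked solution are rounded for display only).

σ√T = 0.1541·√1.3324 = 0.177877
d₁ = (ln(S/K) + (r+σ²/2)T) / (σ√T) = (ln(30.31/28.18) + (0.0593+0.1541²/2)·1.3324) / 0.177877 = (0.072865 + 0.094831) / 0.177877 = 0.942767
d₂ = d₁ − σ√T = 0.942767 − 0.177877 = 0.764890
e^{−rT} = e^{−0.0593·1.3324} = 0.924029
N(d₁) = 0.827100,  N(d₂) = 0.777831
Call price V = S·N(d₁) − K·e^{−rT}·N(d₂) = 25.069400 − 20.254070 = 4.815329
φ(d₁) = (1/√(2π))·e^{−d₁²/2} = 0.255804
ν = S·φ(d₁)·√T = 8.949747

price = 4.815329
ν = 8.949747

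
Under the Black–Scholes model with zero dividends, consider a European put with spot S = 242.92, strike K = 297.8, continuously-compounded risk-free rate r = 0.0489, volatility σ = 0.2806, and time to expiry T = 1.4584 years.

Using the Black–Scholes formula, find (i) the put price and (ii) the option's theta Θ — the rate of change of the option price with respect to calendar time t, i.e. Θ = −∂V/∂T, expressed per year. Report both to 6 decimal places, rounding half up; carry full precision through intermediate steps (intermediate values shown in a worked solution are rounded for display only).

price = 54.793948
Θ = -1.328067

σ√T = 0.2806·√1.4584 = 0.338864
d₁ = (ln(S/K) + (r+σ²/2)T) / (σ√T) = (ln(242.92/297.8) + (0.0489+0.2806²/2)·1.4584) / 0.338864 = (-0.203690 + 0.128730) / 0.338864 = -0.221208
d₂ = d₁ − σ√T = -0.221208 − 0.338864 = -0.560073
e^{−rT} = e^{−0.0489·1.4584} = 0.931168
N(−d₁) = 0.587535,  N(−d₂) = 0.712285
Put price V = K·e^{−rT}·N(−d₂) − S·N(−d₁) = 197.517923 − 142.723975 = 54.793948
φ(d₁) = (1/√(2π))·e^{−d₁²/2} = 0.389300
Θ = −S·φ(d₁)·σ/(2√T) + r·K·e^{−rT}·N(−d₂) = −10.986693 + 9.658626 = -1.328067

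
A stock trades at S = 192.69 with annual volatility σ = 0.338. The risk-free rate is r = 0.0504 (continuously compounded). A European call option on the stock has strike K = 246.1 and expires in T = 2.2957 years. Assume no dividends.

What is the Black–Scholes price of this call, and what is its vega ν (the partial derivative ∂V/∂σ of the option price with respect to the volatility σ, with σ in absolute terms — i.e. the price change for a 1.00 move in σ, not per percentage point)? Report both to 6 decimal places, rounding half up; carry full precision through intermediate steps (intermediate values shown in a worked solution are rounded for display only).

σ√T = 0.338·√2.2957 = 0.512123
d₁ = (ln(S/K) + (r+σ²/2)T) / (σ√T) = (ln(192.69/246.1) + (0.0504+0.338²/2)·2.2957) / 0.512123 = (-0.244655 + 0.246838) / 0.512123 = 0.004263
d₂ = d₁ − σ√T = 0.004263 − 0.512123 = -0.507860
e^{−rT} = e^{−0.0504·2.2957} = 0.890739
N(d₁) = 0.501701,  N(d₂) = 0.305776
Call price V = S·N(d₁) − K·e^{−rT}·N(d₂) = 96.672675 − 67.029378 = 29.643297
φ(d₁) = (1/√(2π))·e^{−d₁²/2} = 0.398939
ν = S·φ(d₁)·√T = 116.472357

price = 29.643297
ν = 116.472357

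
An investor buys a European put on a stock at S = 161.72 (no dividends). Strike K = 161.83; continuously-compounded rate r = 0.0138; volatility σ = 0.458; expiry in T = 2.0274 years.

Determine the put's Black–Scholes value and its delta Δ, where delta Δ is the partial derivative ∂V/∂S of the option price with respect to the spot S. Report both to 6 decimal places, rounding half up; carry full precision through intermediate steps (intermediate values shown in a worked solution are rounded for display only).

σ√T = 0.458·√2.0274 = 0.652132
d₁ = (ln(S/K) + (r+σ²/2)T) / (σ√T) = (ln(161.72/161.83) + (0.0138+0.458²/2)·2.0274) / 0.652132 = (-0.000680 + 0.240616) / 0.652132 = 0.367926
d₂ = d₁ − σ√T = 0.367926 − 0.652132 = -0.284206
e^{−rT} = e^{−0.0138·2.0274} = 0.972410
N(−d₁) = 0.356464,  N(−d₂) = 0.611874
Put price V = K·e^{−rT}·N(−d₂) − S·N(−d₁) = 96.287535 − 57.647411 = 38.640124
Δ = −N(−d₁) = -0.356464

price = 38.640124
Δ = -0.356464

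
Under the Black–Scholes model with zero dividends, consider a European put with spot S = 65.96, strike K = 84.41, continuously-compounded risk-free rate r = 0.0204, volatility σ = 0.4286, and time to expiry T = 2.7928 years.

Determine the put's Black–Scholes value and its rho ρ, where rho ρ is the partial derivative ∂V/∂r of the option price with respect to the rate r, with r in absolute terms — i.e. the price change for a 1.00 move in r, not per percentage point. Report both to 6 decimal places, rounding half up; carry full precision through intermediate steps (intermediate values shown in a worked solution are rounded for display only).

price = 27.945093
ρ = -163.302399

σ√T = 0.4286·√2.7928 = 0.716262
d₁ = (ln(S/K) + (r+σ²/2)T) / (σ√T) = (ln(65.96/84.41) + (0.0204+0.4286²/2)·2.7928) / 0.716262 = (-0.246637 + 0.313489) / 0.716262 = 0.093334
d₂ = d₁ − σ√T = 0.093334 − 0.716262 = -0.622928
e^{−rT} = e^{−0.0204·2.7928} = 0.944619
N(−d₁) = 0.462819,  N(−d₂) = 0.733334
Put price V = K·e^{−rT}·N(−d₂) − S·N(−d₁) = 58.472643 − 30.527551 = 27.945093
ρ = −K·T·e^{−rT}·N(−d₂) = -163.302399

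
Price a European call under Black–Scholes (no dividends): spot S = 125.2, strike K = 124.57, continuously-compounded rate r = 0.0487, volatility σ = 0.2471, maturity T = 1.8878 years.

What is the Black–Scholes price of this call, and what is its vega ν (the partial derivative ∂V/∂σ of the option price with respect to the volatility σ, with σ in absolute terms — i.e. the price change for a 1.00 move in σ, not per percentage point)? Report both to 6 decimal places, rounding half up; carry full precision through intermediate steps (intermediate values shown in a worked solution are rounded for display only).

σ√T = 0.2471·√1.8878 = 0.339509
d₁ = (ln(S/K) + (r+σ²/2)T) / (σ√T) = (ln(125.2/124.57) + (0.0487+0.2471²/2)·1.8878) / 0.339509 = (0.005045 + 0.149569) / 0.339509 = 0.455404
d₂ = d₁ − σ√T = 0.455404 − 0.339509 = 0.115895
e^{−rT} = e^{−0.0487·1.8878} = 0.912164
N(d₁) = 0.675591,  N(d₂) = 0.546132
Call price V = S·N(d₁) − K·e^{−rT}·N(d₂) = 84.583953 − 62.056042 = 22.527911
φ(d₁) = (1/√(2π))·e^{−d₁²/2} = 0.359646
ν = S·φ(d₁)·√T = 61.866795

price = 22.527911
ν = 61.866795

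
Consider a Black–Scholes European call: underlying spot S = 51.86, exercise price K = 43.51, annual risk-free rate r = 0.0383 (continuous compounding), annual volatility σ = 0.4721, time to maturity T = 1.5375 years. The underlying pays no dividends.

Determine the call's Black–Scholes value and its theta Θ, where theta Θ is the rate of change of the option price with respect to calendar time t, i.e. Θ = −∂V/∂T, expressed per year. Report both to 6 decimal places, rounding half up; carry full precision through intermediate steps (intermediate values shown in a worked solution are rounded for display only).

price = 16.929451
Θ = -3.950413

σ√T = 0.4721·√1.5375 = 0.585385
d₁ = (ln(S/K) + (r+σ²/2)T) / (σ√T) = (ln(51.86/43.51) + (0.0383+0.4721²/2)·1.5375) / 0.585385 = (0.175557 + 0.230224) / 0.585385 = 0.693187
d₂ = d₁ − σ√T = 0.693187 − 0.585385 = 0.107802
e^{−rT} = e^{−0.0383·1.5375} = 0.942814
N(d₁) = 0.755904,  N(d₂) = 0.542923
Call price V = S·N(d₁) − K·e^{−rT}·N(d₂) = 39.201170 − 22.271719 = 16.929451
φ(d₁) = (1/√(2π))·e^{−d₁²/2} = 0.313739
Θ = −S·φ(d₁)·σ/(2√T) − r·K·e^{−rT}·N(d₂) = −3.097406 − 0.853007 = -3.950413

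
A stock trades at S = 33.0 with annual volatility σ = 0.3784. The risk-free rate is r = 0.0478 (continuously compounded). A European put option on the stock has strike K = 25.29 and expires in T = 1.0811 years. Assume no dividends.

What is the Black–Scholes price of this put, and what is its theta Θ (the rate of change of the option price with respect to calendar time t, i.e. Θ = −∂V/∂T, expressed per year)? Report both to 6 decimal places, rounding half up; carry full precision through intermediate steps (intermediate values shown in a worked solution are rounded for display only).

price = 1.298595
Θ = -1.135949

σ√T = 0.3784·√1.0811 = 0.393445
d₁ = (ln(S/K) + (r+σ²/2)T) / (σ√T) = (ln(33.0/25.29) + (0.0478+0.3784²/2)·1.0811) / 0.393445 = (0.266099 + 0.129076) / 0.393445 = 1.004396
d₂ = d₁ − σ√T = 1.004396 − 0.393445 = 0.610951
e^{−rT} = e^{−0.0478·1.0811} = 0.949636
N(−d₁) = 0.157594,  N(−d₂) = 0.270616
Put price V = K·e^{−rT}·N(−d₂) − S·N(−d₁) = 6.499194 − 5.200599 = 1.298595
φ(d₁) = (1/√(2π))·e^{−d₁²/2} = 0.240907
Θ = −S·φ(d₁)·σ/(2√T) + r·K·e^{−rT}·N(−d₂) = −1.446611 + 0.310661 = -1.135949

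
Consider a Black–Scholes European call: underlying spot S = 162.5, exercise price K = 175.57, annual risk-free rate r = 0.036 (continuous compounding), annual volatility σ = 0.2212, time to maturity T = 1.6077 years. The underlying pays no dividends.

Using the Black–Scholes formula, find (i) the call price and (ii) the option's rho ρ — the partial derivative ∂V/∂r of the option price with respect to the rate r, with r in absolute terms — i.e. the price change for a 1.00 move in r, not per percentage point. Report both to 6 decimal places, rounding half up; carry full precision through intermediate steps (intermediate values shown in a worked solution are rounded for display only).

σ√T = 0.2212·√1.6077 = 0.280471
d₁ = (ln(S/K) + (r+σ²/2)T) / (σ√T) = (ln(162.5/175.57) + (0.036+0.2212²/2)·1.6077) / 0.280471 = (-0.077360 + 0.097209) / 0.280471 = 0.070771
d₂ = d₁ − σ√T = 0.070771 − 0.280471 = -0.209699
e^{−rT} = e^{−0.036·1.6077} = 0.943766
N(d₁) = 0.528210,  N(d₂) = 0.416951
Call price V = S·N(d₁) − K·e^{−rT}·N(d₂) = 85.834149 − 69.087541 = 16.746608
ρ = K·T·e^{−rT}·N(d₂) = 111.072040

price = 16.746608
ρ = 111.072040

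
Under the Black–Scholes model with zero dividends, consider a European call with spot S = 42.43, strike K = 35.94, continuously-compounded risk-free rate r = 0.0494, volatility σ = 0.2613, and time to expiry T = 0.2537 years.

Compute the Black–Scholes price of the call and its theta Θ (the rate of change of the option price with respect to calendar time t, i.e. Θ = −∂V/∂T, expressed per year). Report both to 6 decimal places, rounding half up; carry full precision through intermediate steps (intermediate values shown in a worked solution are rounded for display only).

σ√T = 0.2613·√0.2537 = 0.131613
d₁ = (ln(S/K) + (r+σ²/2)T) / (σ√T) = (ln(42.43/35.94) + (0.0494+0.2613²/2)·0.2537) / 0.131613 = (0.166005 + 0.021194) / 0.131613 = 1.422338
d₂ = d₁ − σ√T = 1.422338 − 0.131613 = 1.290725
e^{−rT} = e^{−0.0494·0.2537} = 0.987545
N(d₁) = 0.922536,  N(d₂) = 0.901600
Call price V = S·N(d₁) − K·e^{−rT}·N(d₂) = 39.143201 − 31.999949 = 7.143252
φ(d₁) = (1/√(2π))·e^{−d₁²/2} = 0.145081
Θ = −S·φ(d₁)·σ/(2√T) − r·K·e^{−rT}·N(d₂) = −1.596737 − 1.580798 = -3.177534

price = 7.143252
Θ = -3.177534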